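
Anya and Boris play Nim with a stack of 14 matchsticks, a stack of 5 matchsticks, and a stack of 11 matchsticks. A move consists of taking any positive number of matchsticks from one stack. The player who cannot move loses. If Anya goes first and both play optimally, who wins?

Write each in binary and XOR column by column:
  1110  (14)
  0101  (5)
  1011  (11)
  ----
  0000  (0)
The nim-sum is 0, so this is a P-position: the player to move is in a losing position under optimal play; Anya is about to move from it and so loses — Boris wins.

Boris wins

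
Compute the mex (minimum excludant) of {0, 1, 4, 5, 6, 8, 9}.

The values 0, 1 are all present; 2 is the first non-negative integer missing from the set.

2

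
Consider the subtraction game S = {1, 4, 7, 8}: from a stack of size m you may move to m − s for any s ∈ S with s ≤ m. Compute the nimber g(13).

3

Build the Grundy sequence with g(k) = mex{g(k−s) : s ∈ {1, 4, 7, 8}, s ≤ k}:
g(0) = mex{} = 0
g(1) = mex{0} = 1
g(2) = mex{1} = 0
g(3) = mex{0} = 1
g(4) = mex{0,1} = 2
g(5) = mex{1,2} = 0
g(6) = mex{0} = 1
g(7) = mex{0,1} = 2
g(8) = mex{0,1,2} = 3
g(9) = mex{0,1,3} = 2
g(10) = mex{0,1,2} = 3
g(11) = mex{1,2,3} = 0
g(12) = mex{0,2,3} = 1
g(13) = mex{0,1,2} = 3
So g(13) = 3.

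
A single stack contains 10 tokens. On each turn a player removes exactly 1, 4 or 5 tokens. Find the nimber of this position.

Build the Grundy sequence with g(k) = mex{g(k−s) : s ∈ {1, 4, 5}, s ≤ k}:
k:     0  1  2  3  4  5  6  7  8  9 10
g(k):  0  1  0  1  2  3  2  3  0  1  0
So g(10) = 0.

0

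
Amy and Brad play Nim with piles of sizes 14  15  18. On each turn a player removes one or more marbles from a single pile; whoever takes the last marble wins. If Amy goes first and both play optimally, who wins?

Amy wins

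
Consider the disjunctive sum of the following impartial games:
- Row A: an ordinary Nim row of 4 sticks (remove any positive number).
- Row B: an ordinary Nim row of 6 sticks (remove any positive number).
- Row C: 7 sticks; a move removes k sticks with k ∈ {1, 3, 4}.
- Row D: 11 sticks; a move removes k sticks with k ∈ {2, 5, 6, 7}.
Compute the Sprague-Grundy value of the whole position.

1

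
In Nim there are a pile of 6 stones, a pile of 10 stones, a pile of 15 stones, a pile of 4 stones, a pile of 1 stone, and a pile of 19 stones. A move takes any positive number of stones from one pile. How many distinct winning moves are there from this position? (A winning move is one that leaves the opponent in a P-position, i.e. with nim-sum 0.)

1

Compute the nim-sum pairwise:
6 ^ 10 = 12
12 ^ 15 = 3
3 ^ 4 = 7
7 ^ 1 = 6
6 ^ 19 = 21
The overall nim-sum is X = 21. A pile of size p has a winning move iff p XOR X < p (reduce it to p XOR X).
  6: 6 XOR 21 = 19 ≥ 6 — no move.
  10: 10 XOR 21 = 31 ≥ 10 — no move.
  15: 15 XOR 21 = 26 ≥ 15 — no move.
  4: 4 XOR 21 = 17 ≥ 4 — no move.
  1: 1 XOR 21 = 20 ≥ 1 — no move.
  19: 19 XOR 21 = 6 < 19 — winning move (to 6).
That gives 1 winning move.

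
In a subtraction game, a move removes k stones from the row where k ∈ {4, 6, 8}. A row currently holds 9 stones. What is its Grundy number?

2

Grundy values for subtraction set {4, 6, 8}:
g(0) = mex{} = 0
g(1) = mex{} = 0
g(2) = mex{} = 0
g(3) = mex{} = 0
g(4) = mex{0} = 1
g(5) = mex{0} = 1
g(6) = mex{0} = 1
g(7) = mex{0} = 1
g(8) = mex{0,1} = 2
g(9) = mex{0,1} = 2
So g(9) = 2.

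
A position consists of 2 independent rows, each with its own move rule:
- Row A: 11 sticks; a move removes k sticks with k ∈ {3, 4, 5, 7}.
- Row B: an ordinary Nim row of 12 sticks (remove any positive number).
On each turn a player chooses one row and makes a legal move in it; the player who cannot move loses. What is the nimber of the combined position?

12

Grundy values for row A (subtraction set {3, 4, 5, 7}):
g(0) = mex{} = 0
g(1) = mex{} = 0
g(2) = mex{} = 0
g(3) = mex{0} = 1
g(4) = mex{0} = 1
g(5) = mex{0} = 1
g(6) = mex{0,1} = 2
g(7) = mex{0,1} = 2
g(8) = mex{0,1} = 2
g(9) = mex{0,1,2} = 3
g(10) = mex{1,2} = 0
g(11) = mex{1,2} = 0
So g(11) = 0.
Row B is a plain Nim row of size 12, so its Grundy value is 12.
By the Sprague-Grundy theorem, the Grundy value of a sum of independent games is the XOR of the component values.
Combined value = 0 ⊕ 12 = 12.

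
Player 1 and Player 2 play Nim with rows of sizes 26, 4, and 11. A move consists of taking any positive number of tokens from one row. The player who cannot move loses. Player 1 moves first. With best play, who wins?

Player 1 wins

Nim-sum: 26 ^ 4 ^ 11 = 21.
The nim-sum is 21 ≠ 0, so this is an N-position: the player to move can win; Player 1 has a winning move.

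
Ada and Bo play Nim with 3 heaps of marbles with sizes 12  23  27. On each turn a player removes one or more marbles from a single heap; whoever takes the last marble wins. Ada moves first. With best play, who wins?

Bo wins

In binary:
  01100  (12)
  10111  (23)
  11011  (27)
  -----
  00000  (0)
The nim-sum is 0, so this is a P-position: the player to move is in a losing position under optimal play; Ada is about to move from it and so loses — Bo wins.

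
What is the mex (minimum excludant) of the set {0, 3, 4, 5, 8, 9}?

1

0 is in the set but 1 is not, so the mex is 1.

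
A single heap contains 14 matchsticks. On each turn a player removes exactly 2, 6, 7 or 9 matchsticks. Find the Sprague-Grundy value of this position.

Build the Grundy sequence with g(k) = mex{g(k−s) : s ∈ {2, 6, 7, 9}, s ≤ k}:
k:     0  1  2  3  4  5  6  7  8  9 10 11 12 13 14
g(k):  0  0  1  1  0  0  1  1  2  2  3  3  2  2  3
So g(14) = 3.

3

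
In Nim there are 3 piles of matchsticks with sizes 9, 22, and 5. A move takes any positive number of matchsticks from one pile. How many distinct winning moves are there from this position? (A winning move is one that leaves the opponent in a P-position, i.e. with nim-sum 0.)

Compute the nim-sum pairwise:
9 XOR 22 = 31
31 XOR 5 = 26
The overall nim-sum is X = 26. A pile of size p has a winning move iff p XOR X < p (reduce it to p XOR X).
  9: 9 XOR 26 = 19 ≥ 9 — no move.
  22: 22 XOR 26 = 12 < 22 — winning move (to 12).
  5: 5 XOR 26 = 31 ≥ 5 — no move.
That gives 1 winning move.

1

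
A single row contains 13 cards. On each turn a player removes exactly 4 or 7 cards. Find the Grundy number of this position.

0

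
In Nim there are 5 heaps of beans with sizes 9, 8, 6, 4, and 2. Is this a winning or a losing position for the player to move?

Winning position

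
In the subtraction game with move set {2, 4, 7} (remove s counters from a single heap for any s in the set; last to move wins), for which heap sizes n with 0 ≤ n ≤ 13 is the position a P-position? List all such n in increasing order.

0, 1, 6, 9, 12

Grundy values for subtraction set {2, 4, 7}:
k:     0  1  2  3  4  5  6  7  8  9 10 11 12 13
g(k):  0  0  1  1  2  2  0  3  1  0  2  1  0  2
The P-positions (g = 0) in 0..13 are 0, 1, 6, 9, 12.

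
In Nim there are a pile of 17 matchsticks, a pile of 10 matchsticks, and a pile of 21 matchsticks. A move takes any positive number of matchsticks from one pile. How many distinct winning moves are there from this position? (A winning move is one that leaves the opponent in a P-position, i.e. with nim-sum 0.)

1

Nim-sum: 17 XOR 10 XOR 21 = 14.
The overall nim-sum is X = 14. A pile of size p has a winning move iff p XOR X < p (reduce it to p XOR X).
  17: 17 XOR 14 = 31 ≥ 17 — no move.
  10: 10 XOR 14 = 4 < 10 — winning move (to 4).
  21: 21 XOR 14 = 27 ≥ 21 — no move.
That gives 1 winning move.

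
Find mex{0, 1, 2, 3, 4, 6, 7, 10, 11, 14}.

5

The values 0, 1, 2, 3, 4 are all present; 5 is the first non-negative integer missing from the set.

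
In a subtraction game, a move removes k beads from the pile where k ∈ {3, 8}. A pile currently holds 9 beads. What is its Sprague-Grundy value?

1

Grundy values for subtraction set {3, 8}:
k:     0  1  2  3  4  5  6  7  8  9
g(k):  0  0  0  1  1  1  0  0  2  1
So g(9) = 1.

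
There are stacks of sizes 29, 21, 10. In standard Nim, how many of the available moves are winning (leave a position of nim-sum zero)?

Compute the nim-sum pairwise:
29 ^ 21 = 8
8 ^ 10 = 2
The overall nim-sum is X = 2. A stack of size p has a winning move iff p XOR X < p (reduce it to p XOR X).
  29: 29 XOR 2 = 31 ≥ 29 — no move.
  21: 21 XOR 2 = 23 ≥ 21 — no move.
  10: 10 XOR 2 = 8 < 10 — winning move (to 8).
That gives 1 winning move.

1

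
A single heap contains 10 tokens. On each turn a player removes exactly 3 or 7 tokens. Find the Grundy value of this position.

Compute g(0), g(1), … for moves {3, 7}:
k:     0  1  2  3  4  5  6  7  8  9 10
g(k):  0  0  0  1  1  1  0  2  2  1  0
So g(10) = 0.

0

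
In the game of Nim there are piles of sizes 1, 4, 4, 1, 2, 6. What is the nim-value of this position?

Nim-sum: 1 ^ 4 ^ 4 ^ 1 ^ 2 ^ 6 = 4.

4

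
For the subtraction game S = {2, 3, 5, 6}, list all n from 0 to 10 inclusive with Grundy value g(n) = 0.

0, 1, 8, 9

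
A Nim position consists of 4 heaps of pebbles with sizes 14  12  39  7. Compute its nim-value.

Bitwise XOR of the heap sizes:
  001110  (14)
  001100  (12)
  100111  (39)
  000111  (7)
  ------
  100010  (34)

34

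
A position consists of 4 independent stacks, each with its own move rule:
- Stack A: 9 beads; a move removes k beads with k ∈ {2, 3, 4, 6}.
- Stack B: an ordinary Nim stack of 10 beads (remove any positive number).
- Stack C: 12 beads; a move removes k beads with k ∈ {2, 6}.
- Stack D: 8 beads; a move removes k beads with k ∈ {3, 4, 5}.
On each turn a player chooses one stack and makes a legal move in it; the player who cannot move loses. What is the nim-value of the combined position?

10

For stack A, compute g(0), g(1), … with moves {2, 3, 4, 6}:
k:     0  1  2  3  4  5  6  7  8  9
g(k):  0  0  1  1  2  2  3  3  0  0
So g(9) = 0.
Stack B is a plain Nim stack of size 10, so its Grundy value is 10.
Grundy values for stack C (subtraction set {2, 6}):
k:     0  1  2  3  4  5  6  7  8  9 10 11 12
g(k):  0  0  1  1  0  0  1  1  0  0  1  1  0
So g(12) = 0.
Grundy values for stack D (subtraction set {3, 4, 5}):
g(0) = mex{} = 0
g(1) = mex{} = 0
g(2) = mex{} = 0
g(3) = mex{0} = 1
g(4) = mex{0} = 1
g(5) = mex{0} = 1
g(6) = mex{0,1} = 2
g(7) = mex{0,1} = 2
g(8) = mex{1} = 0
So g(8) = 0.
The value of a disjunctive sum is the nim-sum of the parts.
Combined value = 0 XOR 10 XOR 0 XOR 0 = 10.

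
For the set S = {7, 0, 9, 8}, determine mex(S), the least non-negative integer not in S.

0 is in the set but 1 is not, so the mex is 1.

1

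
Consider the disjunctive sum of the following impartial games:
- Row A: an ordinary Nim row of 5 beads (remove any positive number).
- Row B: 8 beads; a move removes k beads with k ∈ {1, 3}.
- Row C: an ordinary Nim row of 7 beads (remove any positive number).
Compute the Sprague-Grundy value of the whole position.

Row A is a plain Nim row of size 5, so its Grundy value is 5.
For row B, compute g(0), g(1), … with moves {1, 3}:
k:     0  1  2  3  4  5  6  7  8
g(k):  0  1  0  1  0  1  0  1  0
So g(8) = 0.
Row C is a plain Nim row of size 7, so its Grundy value is 7.
By the Sprague-Grundy theorem, the Grundy value of a sum of independent games is the XOR of the component values.
Combined value = 5 XOR 0 XOR 7 = 2.

2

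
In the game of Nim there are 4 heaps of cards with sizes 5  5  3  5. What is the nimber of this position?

6

Compute the nim-sum pairwise:
5 ^ 5 = 0
0 ^ 3 = 3
3 ^ 5 = 6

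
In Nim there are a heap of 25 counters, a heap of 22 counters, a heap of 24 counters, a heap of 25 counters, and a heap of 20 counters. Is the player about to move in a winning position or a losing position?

Winning position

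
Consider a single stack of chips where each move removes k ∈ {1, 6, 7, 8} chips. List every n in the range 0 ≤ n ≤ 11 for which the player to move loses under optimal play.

0, 2, 4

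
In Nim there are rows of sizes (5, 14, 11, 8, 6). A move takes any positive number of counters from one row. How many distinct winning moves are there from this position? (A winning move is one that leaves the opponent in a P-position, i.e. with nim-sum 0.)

Write each in binary and XOR column by column:
  0101  (5)
  1110  (14)
  1011  (11)
  1000  (8)
  0110  (6)
  ----
  1110  (14)
The overall nim-sum is X = 14. A row of size p has a winning move iff p XOR X < p (reduce it to p XOR X).
  5: 5 XOR 14 = 11 ≥ 5 — no move.
  14: 14 XOR 14 = 0 < 14 — winning move (to 0).
  11: 11 XOR 14 = 5 < 11 — winning move (to 5).
  8: 8 XOR 14 = 6 < 8 — winning move (to 6).
  6: 6 XOR 14 = 8 ≥ 6 — no move.
That gives 3 winning moves.

3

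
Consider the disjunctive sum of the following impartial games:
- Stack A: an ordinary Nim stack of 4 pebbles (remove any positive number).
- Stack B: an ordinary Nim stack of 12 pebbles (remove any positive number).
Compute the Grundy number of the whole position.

Stack A is a plain Nim stack of size 4, so its Grundy value is 4.
Stack B is a plain Nim stack of size 12, so its Grundy value is 12.
The value of a disjunctive sum is the nim-sum of the parts.
Combined value = 4 XOR 12 = 8.

8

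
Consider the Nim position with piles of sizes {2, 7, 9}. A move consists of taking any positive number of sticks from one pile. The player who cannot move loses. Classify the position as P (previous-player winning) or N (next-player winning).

Nim-sum: 2 ⊕ 7 ⊕ 9 = 12.
The nim-sum is 12 ≠ 0, so this is an N-position: the player to move can win.

N-position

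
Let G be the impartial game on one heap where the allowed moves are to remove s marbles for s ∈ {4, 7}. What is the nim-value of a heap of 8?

2

Compute g(0), g(1), … for moves {4, 7}:
g(0) = mex{} = 0
g(1) = mex{} = 0
g(2) = mex{} = 0
g(3) = mex{} = 0
g(4) = mex{0} = 1
g(5) = mex{0} = 1
g(6) = mex{0} = 1
g(7) = mex{0} = 1
g(8) = mex{0,1} = 2
So g(8) = 2.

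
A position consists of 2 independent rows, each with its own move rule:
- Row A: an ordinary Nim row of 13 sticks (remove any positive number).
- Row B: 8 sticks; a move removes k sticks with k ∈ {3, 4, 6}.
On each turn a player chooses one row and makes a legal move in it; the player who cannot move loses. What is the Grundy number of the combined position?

15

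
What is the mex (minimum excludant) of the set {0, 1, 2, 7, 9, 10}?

The values 0, 1, 2 are all present; 3 is the first non-negative integer missing from the set.

3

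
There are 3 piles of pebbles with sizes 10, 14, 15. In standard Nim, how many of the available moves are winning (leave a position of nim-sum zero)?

Nim-sum: 10 XOR 14 XOR 15 = 11.
The overall nim-sum is X = 11. A pile of size p has a winning move iff p XOR X < p (reduce it to p XOR X).
  10: 10 XOR 11 = 1 < 10 — winning move (to 1).
  14: 14 XOR 11 = 5 < 14 — winning move (to 5).
  15: 15 XOR 11 = 4 < 15 — winning move (to 4).
That gives 3 winning moves.

3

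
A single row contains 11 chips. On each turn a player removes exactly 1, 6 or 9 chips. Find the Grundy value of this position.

Build the Grundy sequence with g(k) = mex{g(k−s) : s ∈ {1, 6, 9}, s ≤ k}:
g(0) = mex{} = 0
g(1) = mex{0} = 1
g(2) = mex{1} = 0
g(3) = mex{0} = 1
g(4) = mex{1} = 0
g(5) = mex{0} = 1
g(6) = mex{0,1} = 2
g(7) = mex{1,2} = 0
g(8) = mex{0} = 1
g(9) = mex{0,1} = 2
g(10) = mex{0,1,2} = 3
g(11) = mex{0,1,3} = 2
So g(11) = 2.

2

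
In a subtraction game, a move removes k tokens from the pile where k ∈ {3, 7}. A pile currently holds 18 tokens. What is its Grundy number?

Build the Grundy sequence with g(k) = mex{g(k−s) : s ∈ {3, 7}, s ≤ k}:
k:     0  1  2  3  4  5  6  7  8  9 10 11 12 13 14 15 16 17 18
g(k):  0  0  0  1  1  1  0  2  2  1  0  0  0  1  1  1  0  2  2
So g(18) = 2.

2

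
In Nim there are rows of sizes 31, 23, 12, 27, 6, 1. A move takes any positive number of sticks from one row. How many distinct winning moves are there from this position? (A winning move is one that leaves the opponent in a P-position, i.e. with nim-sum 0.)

Nim-sum: 31 ⊕ 23 ⊕ 12 ⊕ 27 ⊕ 6 ⊕ 1 = 24.
The overall nim-sum is X = 24. A row of size p has a winning move iff p XOR X < p (reduce it to p XOR X).
  31: 31 XOR 24 = 7 < 31 — winning move (to 7).
  23: 23 XOR 24 = 15 < 23 — winning move (to 15).
  12: 12 XOR 24 = 20 ≥ 12 — no move.
  27: 27 XOR 24 = 3 < 27 — winning move (to 3).
  6: 6 XOR 24 = 30 ≥ 6 — no move.
  1: 1 XOR 24 = 25 ≥ 1 — no move.
That gives 3 winning moves.

3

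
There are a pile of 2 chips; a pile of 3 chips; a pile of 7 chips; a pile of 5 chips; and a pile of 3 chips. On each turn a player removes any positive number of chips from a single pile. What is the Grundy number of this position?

Compute the nim-sum pairwise:
2 ⊕ 3 = 1
1 ⊕ 7 = 6
6 ⊕ 5 = 3
3 ⊕ 3 = 0

0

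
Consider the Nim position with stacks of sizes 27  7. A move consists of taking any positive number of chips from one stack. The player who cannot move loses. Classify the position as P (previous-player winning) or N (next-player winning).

Nim-sum: 27 XOR 7 = 28.
The nim-sum is 28 ≠ 0, so this is an N-position: the player to move can win.

N-position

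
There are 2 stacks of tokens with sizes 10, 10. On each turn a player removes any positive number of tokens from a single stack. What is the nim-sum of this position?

Nim-sum: 10 XOR 10 = 0.

0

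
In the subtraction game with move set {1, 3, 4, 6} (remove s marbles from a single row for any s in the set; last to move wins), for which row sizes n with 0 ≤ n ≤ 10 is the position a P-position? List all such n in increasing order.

Grundy values for subtraction set {1, 3, 4, 6}:
k:     0  1  2  3  4  5  6  7  8  9 10
g(k):  0  1  0  1  2  3  2  0  1  0  1
The P-positions (g = 0) in 0..10 are 0, 2, 7, 9.

0, 2, 7, 9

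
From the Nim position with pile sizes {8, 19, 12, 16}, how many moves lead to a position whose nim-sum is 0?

1

Write each in binary and XOR column by column:
  01000  (8)
  10011  (19)
  01100  (12)
  10000  (16)
  -----
  00111  (7)
The overall nim-sum is X = 7. A pile of size p has a winning move iff p XOR X < p (reduce it to p XOR X).
  8: 8 XOR 7 = 15 ≥ 8 — no move.
  19: 19 XOR 7 = 20 ≥ 19 — no move.
  12: 12 XOR 7 = 11 < 12 — winning move (to 11).
  16: 16 XOR 7 = 23 ≥ 16 — no move.
That gives 1 winning move.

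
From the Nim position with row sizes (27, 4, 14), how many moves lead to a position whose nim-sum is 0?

1

Nim-sum: 27 XOR 4 XOR 14 = 17.
The overall nim-sum is X = 17. A row of size p has a winning move iff p XOR X < p (reduce it to p XOR X).
  27: 27 XOR 17 = 10 < 27 — winning move (to 10).
  4: 4 XOR 17 = 21 ≥ 4 — no move.
  14: 14 XOR 17 = 31 ≥ 14 — no move.
That gives 1 winning move.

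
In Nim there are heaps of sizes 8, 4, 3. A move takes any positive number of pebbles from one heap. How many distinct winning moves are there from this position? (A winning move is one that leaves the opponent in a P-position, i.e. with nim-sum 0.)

Nim-sum: 8 XOR 4 XOR 3 = 15.
The overall nim-sum is X = 15. A heap of size p has a winning move iff p XOR X < p (reduce it to p XOR X).
  8: 8 XOR 15 = 7 < 8 — winning move (to 7).
  4: 4 XOR 15 = 11 ≥ 4 — no move.
  3: 3 XOR 15 = 12 ≥ 3 — no move.
That gives 1 winning move.

1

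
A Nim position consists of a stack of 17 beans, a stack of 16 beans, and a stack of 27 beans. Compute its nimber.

26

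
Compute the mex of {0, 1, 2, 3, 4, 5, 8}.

The values 0, 1, 2, 3, 4, 5 are all present; 6 is the first non-negative integer missing from the set.

6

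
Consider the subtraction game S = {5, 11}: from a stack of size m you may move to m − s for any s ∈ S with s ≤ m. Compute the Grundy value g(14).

2

Build the Grundy sequence with g(k) = mex{g(k−s) : s ∈ {5, 11}, s ≤ k}:
k:     0  1  2  3  4  5  6  7  8  9 10 11 12 13 14
g(k):  0  0  0  0  0  1  1  1  1  1  0  2  2  2  2
So g(14) = 2.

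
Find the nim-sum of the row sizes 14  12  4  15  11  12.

14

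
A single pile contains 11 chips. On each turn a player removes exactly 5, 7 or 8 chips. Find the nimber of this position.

Build the Grundy sequence with g(k) = mex{g(k−s) : s ∈ {5, 7, 8}, s ≤ k}:
k:     0  1  2  3  4  5  6  7  8  9 10 11
g(k):  0  0  0  0  0  1  1  1  1  1  2  2
So g(11) = 2.

2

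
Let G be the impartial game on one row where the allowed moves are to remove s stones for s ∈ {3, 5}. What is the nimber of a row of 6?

2

Grundy values for subtraction set {3, 5}:
g(0) = mex{} = 0
g(1) = mex{} = 0
g(2) = mex{} = 0
g(3) = mex{0} = 1
g(4) = mex{0} = 1
g(5) = mex{0} = 1
g(6) = mex{0,1} = 2
So g(6) = 2.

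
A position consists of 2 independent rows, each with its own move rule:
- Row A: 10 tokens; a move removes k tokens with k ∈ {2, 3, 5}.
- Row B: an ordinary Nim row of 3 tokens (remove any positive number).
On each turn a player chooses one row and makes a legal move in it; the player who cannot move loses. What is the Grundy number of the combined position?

Build the Grundy sequence for row A with g(k) = mex{g(k−s) : s ∈ {2, 3, 5}, s ≤ k}:
k:     0  1  2  3  4  5  6  7  8  9 10
g(k):  0  0  1  1  2  2  3  0  0  1  1
So g(10) = 1.
Row B is a plain Nim row of size 3, so its Grundy value is 3.
The value of a disjunctive sum is the nim-sum of the parts.
Combined value = 1 XOR 3 = 2.

2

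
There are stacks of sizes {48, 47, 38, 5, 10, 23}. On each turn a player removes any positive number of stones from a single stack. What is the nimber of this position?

33

Compute the nim-sum pairwise:
48 ⊕ 47 = 31
31 ⊕ 38 = 57
57 ⊕ 5 = 60
60 ⊕ 10 = 54
54 ⊕ 23 = 33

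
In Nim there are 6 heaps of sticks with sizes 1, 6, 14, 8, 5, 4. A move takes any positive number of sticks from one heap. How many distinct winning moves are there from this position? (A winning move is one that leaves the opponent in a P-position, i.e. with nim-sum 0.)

0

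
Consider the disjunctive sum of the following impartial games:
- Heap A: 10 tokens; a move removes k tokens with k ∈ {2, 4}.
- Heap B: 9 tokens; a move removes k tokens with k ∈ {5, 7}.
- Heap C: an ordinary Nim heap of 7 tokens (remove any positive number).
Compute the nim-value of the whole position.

Grundy values for heap A (subtraction set {2, 4}):
g(0) = mex{} = 0
g(1) = mex{} = 0
g(2) = mex{0} = 1
g(3) = mex{0} = 1
g(4) = mex{0,1} = 2
g(5) = mex{0,1} = 2
g(6) = mex{1,2} = 0
g(7) = mex{1,2} = 0
g(8) = mex{0,2} = 1
g(9) = mex{0,2} = 1
g(10) = mex{0,1} = 2
So g(10) = 2.
Grundy values for heap B (subtraction set {5, 7}):
k:     0  1  2  3  4  5  6  7  8  9
g(k):  0  0  0  0  0  1  1  1  1  1
So g(9) = 1.
Heap C is a plain Nim heap of size 7, so its Grundy value is 7.
By the Sprague-Grundy theorem, the Grundy value of a sum of independent games is the XOR of the component values.
Combined value = 2 XOR 1 XOR 7 = 4.

4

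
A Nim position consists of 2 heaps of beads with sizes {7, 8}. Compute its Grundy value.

15

Compute the nim-sum pairwise:
7 ^ 8 = 15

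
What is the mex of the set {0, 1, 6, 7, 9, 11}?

The values 0, 1 are all present; 2 is the first non-negative integer missing from the set.

2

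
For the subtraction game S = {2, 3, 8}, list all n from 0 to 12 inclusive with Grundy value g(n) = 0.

0, 1, 5, 6, 10, 11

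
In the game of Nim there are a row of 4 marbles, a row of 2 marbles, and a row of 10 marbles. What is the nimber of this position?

12

Nim-sum: 4 ^ 2 ^ 10 = 12.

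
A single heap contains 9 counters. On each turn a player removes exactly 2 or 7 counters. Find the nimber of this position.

0

Build the Grundy sequence with g(k) = mex{g(k−s) : s ∈ {2, 7}, s ≤ k}:
g(0) = mex{} = 0
g(1) = mex{} = 0
g(2) = mex{0} = 1
g(3) = mex{0} = 1
g(4) = mex{1} = 0
g(5) = mex{1} = 0
g(6) = mex{0} = 1
g(7) = mex{0} = 1
g(8) = mex{0,1} = 2
g(9) = mex{1} = 0
So g(9) = 0.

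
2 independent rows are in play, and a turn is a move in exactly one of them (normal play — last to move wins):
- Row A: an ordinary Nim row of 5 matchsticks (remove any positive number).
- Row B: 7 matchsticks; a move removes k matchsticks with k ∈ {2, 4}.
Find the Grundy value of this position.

5

Row A is a plain Nim row of size 5, so its Grundy value is 5.
For row B, compute g(0), g(1), … with moves {2, 4}:
k:     0  1  2  3  4  5  6  7
g(k):  0  0  1  1  2  2  0  0
So g(7) = 0.
The value of a disjunctive sum is the nim-sum of the parts.
Combined value = 5 XOR 0 = 5.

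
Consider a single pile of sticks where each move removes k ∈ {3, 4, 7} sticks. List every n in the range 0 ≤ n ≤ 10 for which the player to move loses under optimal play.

Build the Grundy sequence with g(k) = mex{g(k−s) : s ∈ {3, 4, 7}, s ≤ k}:
g(0) = mex{} = 0
g(1) = mex{} = 0
g(2) = mex{} = 0
g(3) = mex{0} = 1
g(4) = mex{0} = 1
g(5) = mex{0} = 1
g(6) = mex{0,1} = 2
g(7) = mex{0,1} = 2
g(8) = mex{0,1} = 2
g(9) = mex{0,1,2} = 3
g(10) = mex{1,2} = 0
The P-positions (g = 0) in 0..10 are 0, 1, 2, 10.

0, 1, 2, 10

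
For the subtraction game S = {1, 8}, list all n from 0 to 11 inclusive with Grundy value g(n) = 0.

0, 2, 4, 6, 9, 11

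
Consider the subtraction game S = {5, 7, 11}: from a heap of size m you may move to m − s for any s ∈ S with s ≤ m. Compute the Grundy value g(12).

2

Grundy values for subtraction set {5, 7, 11}:
k:     0  1  2  3  4  5  6  7  8  9 10 11 12
g(k):  0  0  0  0  0  1  1  1  1  1  2  2  2
So g(12) = 2.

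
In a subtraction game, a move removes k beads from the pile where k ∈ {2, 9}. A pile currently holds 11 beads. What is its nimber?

0

Compute g(0), g(1), … for moves {2, 9}:
g(0) = mex{} = 0
g(1) = mex{} = 0
g(2) = mex{0} = 1
g(3) = mex{0} = 1
g(4) = mex{1} = 0
g(5) = mex{1} = 0
g(6) = mex{0} = 1
g(7) = mex{0} = 1
g(8) = mex{1} = 0
g(9) = mex{0,1} = 2
g(10) = mex{0} = 1
g(11) = mex{1,2} = 0
So g(11) = 0.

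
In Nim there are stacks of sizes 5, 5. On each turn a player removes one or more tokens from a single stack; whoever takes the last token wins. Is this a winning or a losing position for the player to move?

Compute the nim-sum pairwise:
5 ⊕ 5 = 0
The nim-sum is 0, so this is a P-position: the player to move is in a losing position under optimal play.

Losing position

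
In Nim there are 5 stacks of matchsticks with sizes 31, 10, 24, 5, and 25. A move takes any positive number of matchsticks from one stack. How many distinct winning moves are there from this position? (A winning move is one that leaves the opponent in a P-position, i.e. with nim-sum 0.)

Compute the nim-sum pairwise:
31 ⊕ 10 = 21
21 ⊕ 24 = 13
13 ⊕ 5 = 8
8 ⊕ 25 = 17
The overall nim-sum is X = 17. A stack of size p has a winning move iff p XOR X < p (reduce it to p XOR X).
  31: 31 XOR 17 = 14 < 31 — winning move (to 14).
  10: 10 XOR 17 = 27 ≥ 10 — no move.
  24: 24 XOR 17 = 9 < 24 — winning move (to 9).
  5: 5 XOR 17 = 20 ≥ 5 — no move.
  25: 25 XOR 17 = 8 < 25 — winning move (to 8).
That gives 3 winning moves.

3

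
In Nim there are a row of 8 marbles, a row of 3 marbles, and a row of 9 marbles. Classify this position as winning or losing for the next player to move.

Compute the nim-sum pairwise:
8 ^ 3 = 11
11 ^ 9 = 2
The nim-sum is 2 ≠ 0, so this is an N-position: the player to move can win.

Winning position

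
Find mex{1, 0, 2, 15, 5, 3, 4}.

The values 0, 1, 2, 3, 4, 5 are all present; 6 is the first non-negative integer missing from the set.

6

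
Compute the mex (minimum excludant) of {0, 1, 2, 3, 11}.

The values 0, 1, 2, 3 are all present; 4 is the first non-negative integer missing from the set.

4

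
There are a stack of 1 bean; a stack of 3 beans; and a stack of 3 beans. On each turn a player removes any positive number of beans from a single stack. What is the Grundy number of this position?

Write each in binary and XOR column by column:
  01  (1)
  11  (3)
  11  (3)
  --
  01  (1)

1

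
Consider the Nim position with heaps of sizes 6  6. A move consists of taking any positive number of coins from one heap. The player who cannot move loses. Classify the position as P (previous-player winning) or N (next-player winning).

P-position

Compute the nim-sum pairwise:
6 ⊕ 6 = 0
The nim-sum is 0, so this is a P-position: the player to move is in a losing position under optimal play.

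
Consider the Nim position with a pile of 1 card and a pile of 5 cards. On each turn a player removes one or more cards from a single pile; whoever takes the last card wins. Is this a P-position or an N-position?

N-position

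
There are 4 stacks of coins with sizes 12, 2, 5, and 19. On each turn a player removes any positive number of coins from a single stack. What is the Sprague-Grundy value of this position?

24

Compute the nim-sum pairwise:
12 ⊕ 2 = 14
14 ⊕ 5 = 11
11 ⊕ 19 = 24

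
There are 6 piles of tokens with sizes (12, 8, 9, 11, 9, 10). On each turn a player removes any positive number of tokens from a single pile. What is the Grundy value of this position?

5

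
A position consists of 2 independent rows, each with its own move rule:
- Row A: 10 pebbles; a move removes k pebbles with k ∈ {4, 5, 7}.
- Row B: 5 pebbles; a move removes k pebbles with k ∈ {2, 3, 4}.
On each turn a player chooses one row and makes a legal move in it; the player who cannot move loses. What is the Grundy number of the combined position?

0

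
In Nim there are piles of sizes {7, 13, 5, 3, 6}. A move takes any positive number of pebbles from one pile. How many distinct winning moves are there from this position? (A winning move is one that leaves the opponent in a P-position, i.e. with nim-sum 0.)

Nim-sum: 7 ⊕ 13 ⊕ 5 ⊕ 3 ⊕ 6 = 10.
The overall nim-sum is X = 10. A pile of size p has a winning move iff p XOR X < p (reduce it to p XOR X).
  7: 7 XOR 10 = 13 ≥ 7 — no move.
  13: 13 XOR 10 = 7 < 13 — winning move (to 7).
  5: 5 XOR 10 = 15 ≥ 5 — no move.
  3: 3 XOR 10 = 9 ≥ 3 — no move.
  6: 6 XOR 10 = 12 ≥ 6 — no move.
That gives 1 winning move.

1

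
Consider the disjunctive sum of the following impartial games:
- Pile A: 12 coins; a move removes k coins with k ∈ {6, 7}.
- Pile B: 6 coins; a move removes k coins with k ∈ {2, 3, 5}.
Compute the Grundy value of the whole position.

For pile A, compute g(0), g(1), … with moves {6, 7}:
k:     0  1  2  3  4  5  6  7  8  9 10 11 12
g(k):  0  0  0  0  0  0  1  1  1  1  1  1  2
So g(12) = 2.
Grundy values for pile B (subtraction set {2, 3, 5}):
g(0) = mex{} = 0
g(1) = mex{} = 0
g(2) = mex{0} = 1
g(3) = mex{0} = 1
g(4) = mex{0,1} = 2
g(5) = mex{0,1} = 2
g(6) = mex{0,1,2} = 3
So g(6) = 3.
By the Sprague-Grundy theorem, the Grundy value of a sum of independent games is the XOR of the component values.
Combined value = 2 XOR 3 = 1.

1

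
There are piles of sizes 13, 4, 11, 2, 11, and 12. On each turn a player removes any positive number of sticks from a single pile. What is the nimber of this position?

7

Write each in binary and XOR column by column:
  1101  (13)
  0100  (4)
  1011  (11)
  0010  (2)
  1011  (11)
  1100  (12)
  ----
  0111  (7)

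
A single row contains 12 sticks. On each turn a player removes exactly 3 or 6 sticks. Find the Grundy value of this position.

1

Grundy values for subtraction set {3, 6}:
g(0) = mex{} = 0
g(1) = mex{} = 0
g(2) = mex{} = 0
g(3) = mex{0} = 1
g(4) = mex{0} = 1
g(5) = mex{0} = 1
g(6) = mex{0,1} = 2
g(7) = mex{0,1} = 2
g(8) = mex{0,1} = 2
g(9) = mex{1,2} = 0
g(10) = mex{1,2} = 0
g(11) = mex{1,2} = 0
g(12) = mex{0,2} = 1
So g(12) = 1.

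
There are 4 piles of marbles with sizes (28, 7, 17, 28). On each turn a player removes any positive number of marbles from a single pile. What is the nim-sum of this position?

22

Nim-sum: 28 XOR 7 XOR 17 XOR 28 = 22.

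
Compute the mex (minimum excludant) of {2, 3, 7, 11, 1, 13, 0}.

4

The values 0, 1, 2, 3 are all present; 4 is the first non-negative integer missing from the set.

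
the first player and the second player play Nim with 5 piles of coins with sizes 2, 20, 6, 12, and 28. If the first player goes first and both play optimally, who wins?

the second player wins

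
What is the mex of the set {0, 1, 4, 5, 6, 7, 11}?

The values 0, 1 are all present; 2 is the first non-negative integer missing from the set.

2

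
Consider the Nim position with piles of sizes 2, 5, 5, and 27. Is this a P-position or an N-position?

Nim-sum: 2 ⊕ 5 ⊕ 5 ⊕ 27 = 25.
The nim-sum is 25 ≠ 0, so this is an N-position: the player to move can win.

N-position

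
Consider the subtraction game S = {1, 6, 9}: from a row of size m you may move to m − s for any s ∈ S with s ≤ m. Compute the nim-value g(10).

Grundy values for subtraction set {1, 6, 9}:
g(0) = mex{} = 0
g(1) = mex{0} = 1
g(2) = mex{1} = 0
g(3) = mex{0} = 1
g(4) = mex{1} = 0
g(5) = mex{0} = 1
g(6) = mex{0,1} = 2
g(7) = mex{1,2} = 0
g(8) = mex{0} = 1
g(9) = mex{0,1} = 2
g(10) = mex{0,1,2} = 3
So g(10) = 3.

3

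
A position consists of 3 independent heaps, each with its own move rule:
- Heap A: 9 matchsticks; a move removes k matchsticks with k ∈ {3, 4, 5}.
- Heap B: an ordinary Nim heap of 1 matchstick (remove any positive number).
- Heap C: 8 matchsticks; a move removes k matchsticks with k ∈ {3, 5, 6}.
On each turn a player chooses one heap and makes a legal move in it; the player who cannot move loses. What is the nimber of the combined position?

3

Build the Grundy sequence for heap A with g(k) = mex{g(k−s) : s ∈ {3, 4, 5}, s ≤ k}:
g(0) = mex{} = 0
g(1) = mex{} = 0
g(2) = mex{} = 0
g(3) = mex{0} = 1
g(4) = mex{0} = 1
g(5) = mex{0} = 1
g(6) = mex{0,1} = 2
g(7) = mex{0,1} = 2
g(8) = mex{1} = 0
g(9) = mex{1,2} = 0
So g(9) = 0.
Heap B is a plain Nim heap of size 1, so its Grundy value is 1.
For heap C, compute g(0), g(1), … with moves {3, 5, 6}:
g(0) = mex{} = 0
g(1) = mex{} = 0
g(2) = mex{} = 0
g(3) = mex{0} = 1
g(4) = mex{0} = 1
g(5) = mex{0} = 1
g(6) = mex{0,1} = 2
g(7) = mex{0,1} = 2
g(8) = mex{0,1} = 2
So g(8) = 2.
By the Sprague-Grundy theorem, the Grundy value of a sum of independent games is the XOR of the component values.
Combined value = 0 ⊕ 1 ⊕ 2 = 3.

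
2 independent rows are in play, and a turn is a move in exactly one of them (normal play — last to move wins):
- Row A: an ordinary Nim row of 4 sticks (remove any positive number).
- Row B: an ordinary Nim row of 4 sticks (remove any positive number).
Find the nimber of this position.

Row A is a plain Nim row of size 4, so its Grundy value is 4.
Row B is a plain Nim row of size 4, so its Grundy value is 4.
The value of a disjunctive sum is the nim-sum of the parts.
Combined value = 4 XOR 4 = 0.

0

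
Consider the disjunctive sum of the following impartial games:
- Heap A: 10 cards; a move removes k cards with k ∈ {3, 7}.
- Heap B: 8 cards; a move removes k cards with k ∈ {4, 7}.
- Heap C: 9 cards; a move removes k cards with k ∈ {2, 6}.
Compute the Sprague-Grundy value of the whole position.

2

Grundy values for heap A (subtraction set {3, 7}):
k:     0  1  2  3  4  5  6  7  8  9 10
g(k):  0  0  0  1  1  1  0  2  2  1  0
So g(10) = 0.
Grundy values for heap B (subtraction set {4, 7}):
g(0) = mex{} = 0
g(1) = mex{} = 0
g(2) = mex{} = 0
g(3) = mex{} = 0
g(4) = mex{0} = 1
g(5) = mex{0} = 1
g(6) = mex{0} = 1
g(7) = mex{0} = 1
g(8) = mex{0,1} = 2
So g(8) = 2.
Build the Grundy sequence for heap C with g(k) = mex{g(k−s) : s ∈ {2, 6}, s ≤ k}:
k:     0  1  2  3  4  5  6  7  8  9
g(k):  0  0  1  1  0  0  1  1  0  0
So g(9) = 0.
By the Sprague-Grundy theorem, the Grundy value of a sum of independent games is the XOR of the component values.
Combined value = 0 XOR 2 XOR 0 = 2.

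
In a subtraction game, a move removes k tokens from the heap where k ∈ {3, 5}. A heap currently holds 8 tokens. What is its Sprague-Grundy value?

Compute g(0), g(1), … for moves {3, 5}:
k:     0  1  2  3  4  5  6  7  8
g(k):  0  0  0  1  1  1  2  2  0
So g(8) = 0.

0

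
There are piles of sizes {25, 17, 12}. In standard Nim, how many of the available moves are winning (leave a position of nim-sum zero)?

Nim-sum: 25 ^ 17 ^ 12 = 4.
The overall nim-sum is X = 4. A pile of size p has a winning move iff p XOR X < p (reduce it to p XOR X).
  25: 25 XOR 4 = 29 ≥ 25 — no move.
  17: 17 XOR 4 = 21 ≥ 17 — no move.
  12: 12 XOR 4 = 8 < 12 — winning move (to 8).
That gives 1 winning move.

1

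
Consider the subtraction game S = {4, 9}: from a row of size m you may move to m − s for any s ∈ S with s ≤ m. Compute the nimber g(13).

0

Grundy values for subtraction set {4, 9}:
g(0) = mex{} = 0
g(1) = mex{} = 0
g(2) = mex{} = 0
g(3) = mex{} = 0
g(4) = mex{0} = 1
g(5) = mex{0} = 1
g(6) = mex{0} = 1
g(7) = mex{0} = 1
g(8) = mex{1} = 0
g(9) = mex{0,1} = 2
g(10) = mex{0,1} = 2
g(11) = mex{0,1} = 2
g(12) = mex{0} = 1
g(13) = mex{1,2} = 0
So g(13) = 0.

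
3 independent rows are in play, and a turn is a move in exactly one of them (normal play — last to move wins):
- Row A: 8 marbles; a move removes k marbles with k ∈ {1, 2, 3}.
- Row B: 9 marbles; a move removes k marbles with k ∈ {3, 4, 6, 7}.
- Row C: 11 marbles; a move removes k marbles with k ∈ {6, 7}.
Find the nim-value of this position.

2

For row A, compute g(0), g(1), … with moves {1, 2, 3}:
k:     0  1  2  3  4  5  6  7  8
g(k):  0  1  2  3  0  1  2  3  0
So g(8) = 0.
Grundy values for row B (subtraction set {3, 4, 6, 7}):
k:     0  1  2  3  4  5  6  7  8  9
g(k):  0  0  0  1  1  1  2  2  2  3
So g(9) = 3.
For row C, compute g(0), g(1), … with moves {6, 7}:
g(0) = mex{} = 0
g(1) = mex{} = 0
g(2) = mex{} = 0
g(3) = mex{} = 0
g(4) = mex{} = 0
g(5) = mex{} = 0
g(6) = mex{0} = 1
g(7) = mex{0} = 1
g(8) = mex{0} = 1
g(9) = mex{0} = 1
g(10) = mex{0} = 1
g(11) = mex{0} = 1
So g(11) = 1.
By the Sprague-Grundy theorem, the Grundy value of a sum of independent games is the XOR of the component values.
Combined value = 0 XOR 3 XOR 1 = 2.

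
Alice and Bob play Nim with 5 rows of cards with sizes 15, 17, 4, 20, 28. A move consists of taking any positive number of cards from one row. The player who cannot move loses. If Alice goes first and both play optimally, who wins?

Alice wins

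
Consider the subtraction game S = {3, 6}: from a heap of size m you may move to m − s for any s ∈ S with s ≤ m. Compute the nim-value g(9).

0

Grundy values for subtraction set {3, 6}:
k:     0  1  2  3  4  5  6  7  8  9
g(k):  0  0  0  1  1  1  2  2  2  0
So g(9) = 0.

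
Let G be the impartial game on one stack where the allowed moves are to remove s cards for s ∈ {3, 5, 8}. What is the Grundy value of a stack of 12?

0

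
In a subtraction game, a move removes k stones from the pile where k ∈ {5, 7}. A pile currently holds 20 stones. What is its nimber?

Compute g(0), g(1), … for moves {5, 7}:
k:     0  1  2  3  4  5  6  7  8  9 10 11 12 13 14 15 16 17 18 19 20
g(k):  0  0  0  0  0  1  1  1  1  1  2  2  0  0  0  0  0  1  1  1  1
So g(20) = 1.

1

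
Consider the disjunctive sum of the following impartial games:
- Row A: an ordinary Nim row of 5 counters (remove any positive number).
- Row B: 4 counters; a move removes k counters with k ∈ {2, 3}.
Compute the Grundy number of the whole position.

7

Row A is a plain Nim row of size 5, so its Grundy value is 5.
For row B, compute g(0), g(1), … with moves {2, 3}:
g(0) = mex{} = 0
g(1) = mex{} = 0
g(2) = mex{0} = 1
g(3) = mex{0} = 1
g(4) = mex{0,1} = 2
So g(4) = 2.
The value of a disjunctive sum is the nim-sum of the parts.
Combined value = 5 ⊕ 2 = 7.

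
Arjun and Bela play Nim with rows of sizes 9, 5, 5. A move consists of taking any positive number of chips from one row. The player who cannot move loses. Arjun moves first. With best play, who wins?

Arjun wins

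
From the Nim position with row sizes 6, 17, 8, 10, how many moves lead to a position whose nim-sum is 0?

Nim-sum: 6 ^ 17 ^ 8 ^ 10 = 21.
The overall nim-sum is X = 21. A row of size p has a winning move iff p XOR X < p (reduce it to p XOR X).
  6: 6 XOR 21 = 19 ≥ 6 — no move.
  17: 17 XOR 21 = 4 < 17 — winning move (to 4).
  8: 8 XOR 21 = 29 ≥ 8 — no move.
  10: 10 XOR 21 = 31 ≥ 10 — no move.
That gives 1 winning move.

1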